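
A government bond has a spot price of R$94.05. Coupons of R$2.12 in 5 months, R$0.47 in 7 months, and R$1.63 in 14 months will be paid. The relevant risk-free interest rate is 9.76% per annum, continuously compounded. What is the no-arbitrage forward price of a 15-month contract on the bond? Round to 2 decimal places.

PV(coupons) I = 2.12·e^(−0.0976·5/12) + 0.47·e^(−0.0976·7/12) + 1.63·e^(−0.0976·14/12)
I = 2.0355 + 0.4440 + 1.4546 = 3.9341
F = (S − I)·e^(rT) = (94.05 − 3.9341) · e^(0.0976·15/12)
= 90.1159 · e^0.122000 = 90.1159 × 1.129754 = R$101.81

R$101.81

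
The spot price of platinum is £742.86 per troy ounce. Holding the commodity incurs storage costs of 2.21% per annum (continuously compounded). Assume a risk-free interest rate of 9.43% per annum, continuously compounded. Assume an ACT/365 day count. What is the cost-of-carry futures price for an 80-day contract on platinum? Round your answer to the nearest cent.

£762.06 per troy ounce

Net carry = r + u − y = 0.0943 + 0.0221 − 0.0000 = 0.1164
F = S·e^((r+u−y)T) = 742.86 · e^(0.1164 × 80/365) = 742.86 · e^0.025512
= 742.86 × 1.025840 = £762.06 per troy ounce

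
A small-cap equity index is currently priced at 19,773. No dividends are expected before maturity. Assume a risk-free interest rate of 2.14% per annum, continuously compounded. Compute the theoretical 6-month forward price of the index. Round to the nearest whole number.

19,986

F = S·e^(rT) = 19773 · e^(0.0214 × 6/12)
= 19773 · e^0.010700 = 19773 × 1.010757
F = 19,986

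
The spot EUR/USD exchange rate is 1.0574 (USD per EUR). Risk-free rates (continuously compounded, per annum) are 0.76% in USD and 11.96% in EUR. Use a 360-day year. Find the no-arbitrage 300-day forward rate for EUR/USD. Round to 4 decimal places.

F = S·e^((r_USD − r_EUR)T) = 1.0574 · e^((0.0076 − 0.1196) × 300/360)
= 1.0574 · e^-0.093333 = 1.0574 × 0.910890
F = 0.9632 USD per EUR

0.9632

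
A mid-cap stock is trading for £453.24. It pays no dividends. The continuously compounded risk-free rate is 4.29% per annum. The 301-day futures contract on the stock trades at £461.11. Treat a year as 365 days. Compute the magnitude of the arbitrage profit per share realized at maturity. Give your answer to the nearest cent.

Fair futures: F* = S·e^(carry·T), with carry = r = 0.0429
F* = 453.24 · e^(0.0429 × 301/365) = 453.24 · e^0.035378 = 453.24 × 1.036011 = £469.5616
Market £461.11 < fair £469.5616: forward underpriced → reverse cash-and-carry (short spot, go long the forward).
At maturity, profit = |F_mkt − F*| = |461.11 − 469.5616| = £8.45 per share

£8.45 per share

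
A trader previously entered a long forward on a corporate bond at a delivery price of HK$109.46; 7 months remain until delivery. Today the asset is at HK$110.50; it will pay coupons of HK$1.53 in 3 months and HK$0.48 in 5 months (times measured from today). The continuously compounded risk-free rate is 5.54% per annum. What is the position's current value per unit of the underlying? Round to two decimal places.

PV(remaining coupons) I = 1.53·e^(−0.0554·3/12) + 0.48·e^(−0.0554·5/12) = 1.9780
Current forward F = (S − I)·e^(rT) = (110.50 − 1.9780)·e^(0.0554·7/12) = 108.5220 × 1.032845 = 112.0864
Value (long) = (F − K)·e^(−rT) = (112.0864 − 109.46) × 0.968200 = 2.5429
Value = HK$2.54

HK$2.54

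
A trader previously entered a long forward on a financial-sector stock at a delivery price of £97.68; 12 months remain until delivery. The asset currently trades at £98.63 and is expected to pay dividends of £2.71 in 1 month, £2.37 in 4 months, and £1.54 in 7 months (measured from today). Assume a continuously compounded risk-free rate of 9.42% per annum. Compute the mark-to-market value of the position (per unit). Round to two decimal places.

£3.29

PV(remaining dividends) I = 2.71·e^(−0.0942·1/12) + 2.37·e^(−0.0942·4/12) + 1.54·e^(−0.0942·7/12) = 6.4432
Current forward F = (S − I)·e^(rT) = (98.63 − 6.4432)·e^(0.0942·12/12) = 92.1868 × 1.098779 = 101.2929
Value (long) = (F − K)·e^(−rT) = (101.2929 − 97.68) × 0.910101 = 3.2881
Value = £3.29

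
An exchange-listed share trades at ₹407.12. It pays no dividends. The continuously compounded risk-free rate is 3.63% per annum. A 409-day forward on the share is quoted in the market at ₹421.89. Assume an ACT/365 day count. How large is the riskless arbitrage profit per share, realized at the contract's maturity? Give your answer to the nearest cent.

₹2.13 per share

Fair forward: F* = S·e^(carry·T), with carry = r = 0.0363
F* = 407.12 · e^(0.0363 × 409/365) = 407.12 · e^0.040676 = 407.12 × 1.041515 = ₹424.0216
Market ₹421.89 < fair ₹424.0216: forward underpriced → reverse cash-and-carry (short spot, go long the forward).
At maturity, profit = |F_mkt − F*| = |421.89 − 424.0216| = ₹2.13 per share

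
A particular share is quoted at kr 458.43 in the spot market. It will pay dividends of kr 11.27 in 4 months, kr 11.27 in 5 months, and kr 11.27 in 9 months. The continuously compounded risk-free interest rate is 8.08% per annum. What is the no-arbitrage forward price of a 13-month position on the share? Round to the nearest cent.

PV(dividends) I = 11.27·e^(−0.0808·4/12) + 11.27·e^(−0.0808·5/12) + 11.27·e^(−0.0808·9/12)
I = 10.9705 + 10.8969 + 10.6073 = 32.4747
F = (S − I)·e^(rT) = (458.43 − 32.4747) · e^(0.0808·13/12)
= 425.9553 · e^0.087533 = 425.9553 × 1.091478 = kr 464.92

kr 464.92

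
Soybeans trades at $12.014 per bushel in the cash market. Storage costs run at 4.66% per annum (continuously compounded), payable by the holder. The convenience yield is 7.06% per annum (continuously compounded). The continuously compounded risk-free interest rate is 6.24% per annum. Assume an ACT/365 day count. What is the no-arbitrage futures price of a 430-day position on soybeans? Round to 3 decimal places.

$12.570 per bushel

Net carry = r + u − y = 0.0624 + 0.0466 − 0.0706 = 0.0384
F = S·e^((r+u−y)T) = 12.014 · e^(0.0384 × 430/365) = 12.014 · e^0.045238
= 12.014 × 1.046277 = $12.570 per bushel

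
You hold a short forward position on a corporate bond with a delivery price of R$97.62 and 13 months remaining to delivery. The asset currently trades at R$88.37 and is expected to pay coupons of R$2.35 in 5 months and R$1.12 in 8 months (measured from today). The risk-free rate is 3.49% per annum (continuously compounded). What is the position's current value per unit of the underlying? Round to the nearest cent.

R$9.04

PV(remaining coupons) I = 2.35·e^(−0.0349·5/12) + 1.12·e^(−0.0349·8/12) = 3.4103
Current forward F = (S − I)·e^(rT) = (88.37 − 3.4103)·e^(0.0349·13/12) = 84.9597 × 1.038532 = 88.2334
Value (long) = (F − K)·e^(−rT) = (88.2334 − 97.62) × 0.962897 = -9.0383
Short position value = −(long value) = R$9.04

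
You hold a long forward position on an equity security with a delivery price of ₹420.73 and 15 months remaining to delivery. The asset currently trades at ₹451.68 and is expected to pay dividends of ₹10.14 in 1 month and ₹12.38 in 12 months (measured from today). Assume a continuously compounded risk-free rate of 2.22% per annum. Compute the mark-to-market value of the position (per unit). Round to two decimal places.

PV(remaining dividends) I = 10.14·e^(−0.0222·1/12) + 12.38·e^(−0.0222·12/12) = 22.2295
Current forward F = (S − I)·e^(rT) = (451.68 − 22.2295)·e^(0.0222·15/12) = 429.4505 × 1.028139 = 441.5348
Value (long) = (F − K)·e^(−rT) = (441.5348 − 420.73) × 0.972631 = 20.2354
Value = ₹20.24

₹20.24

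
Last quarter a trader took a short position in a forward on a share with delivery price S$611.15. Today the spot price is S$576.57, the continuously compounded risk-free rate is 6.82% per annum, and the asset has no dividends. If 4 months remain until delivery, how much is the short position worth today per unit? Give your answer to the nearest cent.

Current fair forward for the remaining 4 months: F = S·e^(r·T), r = 0.0682
F = 576.57 · e^(0.0682 × 4/12) = 576.57 × 1.022994 = 589.8277
Value of long forward = (F − K)·e^(−rT) = (589.8277 − 611.15) · e^(−0.0682·4/12)
= -21.3223 × 0.977523 = -20.84
Short position value = −(long value) = S$20.84

S$20.84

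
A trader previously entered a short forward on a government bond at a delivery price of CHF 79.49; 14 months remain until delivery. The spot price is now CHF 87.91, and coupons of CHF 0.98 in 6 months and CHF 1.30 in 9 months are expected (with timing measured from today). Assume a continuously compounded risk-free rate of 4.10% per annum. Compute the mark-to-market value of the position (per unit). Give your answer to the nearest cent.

PV(remaining coupons) I = 0.98·e^(−0.0410·6/12) + 1.30·e^(−0.0410·9/12) = 2.2207
Current forward F = (S − I)·e^(rT) = (87.91 − 2.2207)·e^(0.0410·14/12) = 85.6893 × 1.048996 = 89.8877
Value (long) = (F − K)·e^(−rT) = (89.8877 − 79.49) × 0.953293 = 9.9121
Short position value = −(long value) = -CHF 9.91

-CHF 9.91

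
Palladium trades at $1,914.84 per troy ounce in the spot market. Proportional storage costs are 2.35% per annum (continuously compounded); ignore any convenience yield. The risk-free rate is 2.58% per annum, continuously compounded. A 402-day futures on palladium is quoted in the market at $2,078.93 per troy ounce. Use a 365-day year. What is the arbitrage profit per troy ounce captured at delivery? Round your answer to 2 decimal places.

$57.24 per troy ounce

Fair futures: F* = S·e^(carry·T), with carry = (r + u) = 0.0258 + 0.0235 = 0.0493
F* = 1914.84 · e^(0.0493 × 402/365) = 1914.84 · e^0.05429753 = 1914.84 × 1.05579869 = $2021.6856
Market $2078.93 > fair $2021.6856: forward overpriced → cash-and-carry (buy spot, short the forward).
At maturity, profit = |F_mkt − F*| = |2078.93 − 2021.6856| = $57.24 per troy ounce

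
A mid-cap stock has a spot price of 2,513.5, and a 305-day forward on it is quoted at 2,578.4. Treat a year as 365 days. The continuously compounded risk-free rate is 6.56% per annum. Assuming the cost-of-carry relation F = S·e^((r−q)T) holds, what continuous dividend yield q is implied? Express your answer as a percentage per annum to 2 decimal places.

3.51%

From F = S·e^((r−q)T): (r − q) = ln(F/S)/T
ln(2578.4/2513.5) = ln(1.025821) = 0.025493
(r − q) = 0.025493 / (305/365) = 0.030508
q = r − ln(F/S)/T = 0.0656 − 0.030508 = 0.035092
q = 3.51%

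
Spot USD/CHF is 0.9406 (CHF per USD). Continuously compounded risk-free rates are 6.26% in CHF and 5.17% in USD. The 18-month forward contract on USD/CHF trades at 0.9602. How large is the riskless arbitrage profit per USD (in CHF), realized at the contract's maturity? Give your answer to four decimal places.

0.0041 per USD (in CHF)

Fair forward: F* = S·e^(carry·T), with carry = (r_CHF − r_USD) = 0.0626 − 0.0517 = 0.0109
F* = 0.9406 · e^(0.0109 × 18/12) = 0.9406 · e^0.016350 = 0.9406 × 1.016484 = 0.9561
Market 0.9602 > fair 0.9561: forward overpriced → cash-and-carry (buy spot, short the forward).
At maturity, profit = |F_mkt − F*| = |0.9602 − 0.9561| = 0.0041 per USD (in CHF)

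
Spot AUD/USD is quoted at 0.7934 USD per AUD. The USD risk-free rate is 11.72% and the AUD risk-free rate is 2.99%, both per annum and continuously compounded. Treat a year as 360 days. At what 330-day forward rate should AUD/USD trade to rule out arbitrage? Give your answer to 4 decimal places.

0.8595

F = S·e^((r_USD − r_AUD)T) = 0.7934 · e^((0.1172 − 0.0299) × 330/360)
= 0.7934 · e^0.080025 = 0.7934 × 1.083314
F = 0.8595 USD per AUD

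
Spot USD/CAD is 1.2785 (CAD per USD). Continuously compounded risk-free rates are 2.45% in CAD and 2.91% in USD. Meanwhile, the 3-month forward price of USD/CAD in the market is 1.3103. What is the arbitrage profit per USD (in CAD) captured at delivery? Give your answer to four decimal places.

Fair forward: F* = S·e^(carry·T), with carry = (r_CAD − r_USD) = 0.0245 − 0.0291 = -0.0046
F* = 1.2785 · e^(-0.0046 × 3/12) = 1.2785 · e^-0.001150 = 1.2785 × 0.998851 = 1.2770
Market 1.3103 > fair 1.2770: forward overpriced → cash-and-carry (buy spot, short the forward).
At maturity, profit = |F_mkt − F*| = |1.3103 − 1.2770| = 0.0333 per USD (in CAD)

0.0333 per USD (in CAD)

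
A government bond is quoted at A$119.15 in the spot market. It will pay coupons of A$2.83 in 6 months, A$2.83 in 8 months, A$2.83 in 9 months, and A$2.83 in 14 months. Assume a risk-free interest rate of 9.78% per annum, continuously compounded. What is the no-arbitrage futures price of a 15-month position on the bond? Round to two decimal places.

PV(coupons) I = 2.83·e^(−0.0978·6/12) + 2.83·e^(−0.0978·8/12) + 2.83·e^(−0.0978·9/12) + 2.83·e^(−0.0978·14/12)
I = 2.6949 + 2.6514 + 2.6298 + 2.5248 = 10.5009
F = (S − I)·e^(rT) = (119.15 − 10.5009) · e^(0.0978·15/12)
= 108.6491 · e^0.122250 = 108.6491 × 1.130037 = A$122.78

A$122.78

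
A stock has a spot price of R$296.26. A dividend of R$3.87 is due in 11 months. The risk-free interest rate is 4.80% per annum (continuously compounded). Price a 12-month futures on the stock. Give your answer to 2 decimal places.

PV(dividends) I = 3.87·e^(−0.0480·11/12)
I = 3.7034
F = (S − I)·e^(rT) = (296.26 − 3.7034) · e^(0.0480·12/12)
= 292.5566 · e^0.048000 = 292.5566 × 1.049171 = R$306.94

R$306.94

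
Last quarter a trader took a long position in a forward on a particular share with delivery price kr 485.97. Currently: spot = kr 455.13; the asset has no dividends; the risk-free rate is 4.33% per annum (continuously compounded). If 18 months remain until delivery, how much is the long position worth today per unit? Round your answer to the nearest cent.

Current fair forward for the remaining 18 months: F = S·e^(r·T), r = 0.0433
F = 455.13 · e^(0.0433 × 18/12) = 455.13 × 1.067106 = 485.6720
Value of long forward = (F − K)·e^(−rT) = (485.6720 − 485.97) · e^(−0.0433·18/12)
= -0.2980 × 0.937114 = -0.28

-kr 0.28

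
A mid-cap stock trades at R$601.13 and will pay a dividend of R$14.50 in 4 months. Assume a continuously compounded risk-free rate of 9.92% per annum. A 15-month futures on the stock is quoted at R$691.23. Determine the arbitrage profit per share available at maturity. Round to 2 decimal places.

PV(dividends) I = 14.50·e^(−0.0992·4/12) = 14.0284
Fair futures F* = (S − I)·e^(rT) = (601.13 − 14.0284)·e^0.124000 = 587.1016 × 1.132016 = 664.6084
Market R$691.23 > fair 664.6084: forward overpriced → cash-and-carry (borrow at r, buy the stock and collect the dividends, short the forward).
Profit at T = |F_mkt − F*| = |691.23 − 664.6084| = R$26.62 per share

R$26.62 per share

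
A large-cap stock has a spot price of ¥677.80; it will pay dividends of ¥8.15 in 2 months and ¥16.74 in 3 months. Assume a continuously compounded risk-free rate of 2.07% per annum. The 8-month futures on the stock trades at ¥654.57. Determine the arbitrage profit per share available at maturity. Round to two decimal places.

PV(dividends) I = 8.15·e^(−0.0207·2/12) + 16.74·e^(−0.0207·3/12) = 24.7755
Fair futures F* = (S − I)·e^(rT) = (677.80 − 24.7755)·e^0.013800 = 653.0245 × 1.013896 = 662.0989
Market ¥654.57 < fair 662.0989: forward underpriced → reverse cash-and-carry (short the stock, invest proceeds at r, pay the dividends, go long the forward).
Profit at T = |F_mkt − F*| = |654.57 − 662.0989| = ¥7.53 per share

¥7.53 per share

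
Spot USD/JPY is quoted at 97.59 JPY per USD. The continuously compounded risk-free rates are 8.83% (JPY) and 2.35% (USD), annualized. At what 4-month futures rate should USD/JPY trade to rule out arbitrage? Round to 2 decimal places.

99.72

F = S·e^((r_JPY − r_USD)T) = 97.59 · e^((0.0883 − 0.0235) × 4/12)
= 97.59 · e^0.021600 = 97.59 × 1.021835
F = 99.72 JPY per USD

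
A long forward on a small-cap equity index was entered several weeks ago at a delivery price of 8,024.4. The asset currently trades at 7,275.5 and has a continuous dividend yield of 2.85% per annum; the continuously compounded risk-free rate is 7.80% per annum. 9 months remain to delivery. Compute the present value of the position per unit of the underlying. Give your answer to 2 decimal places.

Current fair forward for the remaining 9 months: F = S·e^((r − q)·T), (r − q) = 0.0780 − 0.0285 = 0.0495
F = 7275.5 · e^(0.0495 × 9/12) = 7275.5 × 1.03782274 = 7550.6793
Value of long forward = (F − K)·e^(−rT) = (7550.6793 − 8024.4) · e^(−0.0780·9/12)
= -473.7207 × 0.94317824 = -446.80

-446.80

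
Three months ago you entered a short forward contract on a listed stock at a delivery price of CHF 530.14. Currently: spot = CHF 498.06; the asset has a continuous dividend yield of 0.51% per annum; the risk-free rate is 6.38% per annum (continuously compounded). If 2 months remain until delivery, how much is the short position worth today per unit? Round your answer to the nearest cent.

Current fair forward for the remaining 2 months: F = S·e^((r − q)·T), (r − q) = 0.0638 − 0.0051 = 0.0587
F = 498.06 · e^(0.0587 × 2/12) = 498.06 × 1.009831 = 502.9564
Value of long forward = (F − K)·e^(−rT) = (502.9564 − 530.14) · e^(−0.0638·2/12)
= -27.1836 × 0.989423 = -26.90
Short position value = −(long value) = CHF 26.90

CHF 26.90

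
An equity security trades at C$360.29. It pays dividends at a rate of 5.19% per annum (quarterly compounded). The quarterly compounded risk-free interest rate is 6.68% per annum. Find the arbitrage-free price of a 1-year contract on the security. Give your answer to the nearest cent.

F = S · (1+r/4)^(4T) / (1+q/4)^(4T)
= 360.29 × 1.068492 / 1.052919 = 360.29 × 1.014790
F = C$365.62

C$365.62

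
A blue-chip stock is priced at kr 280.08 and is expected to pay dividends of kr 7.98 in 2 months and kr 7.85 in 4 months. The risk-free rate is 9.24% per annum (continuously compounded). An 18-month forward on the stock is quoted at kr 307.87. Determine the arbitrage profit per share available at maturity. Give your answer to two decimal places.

kr 3.92 per share

PV(dividends) I = 7.98·e^(−0.0924·2/12) + 7.85·e^(−0.0924·4/12) = 15.4700
Fair forward F* = (S − I)·e^(rT) = (280.08 − 15.4700)·e^0.138600 = 264.6100 × 1.148665 = 303.9482
Market kr 307.87 > fair 303.9482: forward overpriced → cash-and-carry (borrow at r, buy the stock and collect the dividends, short the forward).
Profit at T = |F_mkt − F*| = |307.87 − 303.9482| = kr 3.92 per share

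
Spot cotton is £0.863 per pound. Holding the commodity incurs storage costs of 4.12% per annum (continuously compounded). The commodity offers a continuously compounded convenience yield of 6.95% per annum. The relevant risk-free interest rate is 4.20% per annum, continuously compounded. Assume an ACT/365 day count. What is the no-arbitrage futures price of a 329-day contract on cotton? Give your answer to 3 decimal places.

Net carry = r + u − y = 0.0420 + 0.0412 − 0.0695 = 0.0137
F = S·e^((r+u−y)T) = 0.863 · e^(0.0137 × 329/365) = 0.863 · e^0.012349
= 0.863 × 1.012426 = £0.874 per pound

£0.874 per pound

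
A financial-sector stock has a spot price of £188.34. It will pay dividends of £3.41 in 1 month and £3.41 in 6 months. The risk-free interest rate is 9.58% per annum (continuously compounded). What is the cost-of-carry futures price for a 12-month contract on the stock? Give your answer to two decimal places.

£199.98

PV(dividends) I = 3.41·e^(−0.0958·1/12) + 3.41·e^(−0.0958·6/12)
I = 3.3829 + 3.2505 = 6.6334
F = (S − I)·e^(rT) = (188.34 − 6.6334) · e^(0.0958·12/12)
= 181.7066 · e^0.095800 = 181.7066 × 1.100539 = £199.98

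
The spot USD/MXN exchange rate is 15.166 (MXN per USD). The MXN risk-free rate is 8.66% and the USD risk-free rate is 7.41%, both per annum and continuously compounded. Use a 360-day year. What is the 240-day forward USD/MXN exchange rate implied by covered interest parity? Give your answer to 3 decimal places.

15.293

F = S·e^((r_MXN − r_USD)T) = 15.166 · e^((0.0866 − 0.0741) × 240/360)
= 15.166 · e^0.008333 = 15.166 × 1.008368
F = 15.293 MXN per USD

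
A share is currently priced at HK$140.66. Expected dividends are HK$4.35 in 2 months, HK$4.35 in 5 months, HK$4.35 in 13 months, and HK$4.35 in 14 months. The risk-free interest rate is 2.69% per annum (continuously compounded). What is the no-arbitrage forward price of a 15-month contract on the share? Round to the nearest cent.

HK$127.81

PV(dividends) I = 4.35·e^(−0.0269·2/12) + 4.35·e^(−0.0269·5/12) + 4.35·e^(−0.0269·13/12) + 4.35·e^(−0.0269·14/12)
I = 4.3305 + 4.3015 + 4.2251 + 4.2156 = 17.0727
F = (S − I)·e^(rT) = (140.66 − 17.0727) · e^(0.0269·15/12)
= 123.5873 · e^0.033625 = 123.5873 × 1.034197 = HK$127.81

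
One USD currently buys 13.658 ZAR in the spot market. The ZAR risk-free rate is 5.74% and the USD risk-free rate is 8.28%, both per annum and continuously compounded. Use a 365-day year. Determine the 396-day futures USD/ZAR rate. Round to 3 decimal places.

F = S·e^((r_ZAR − r_USD)T) = 13.658 · e^((0.0574 − 0.0828) × 396/365)
= 13.658 · e^-0.027557 = 13.658 × 0.972819
F = 13.287 ZAR per USD

13.287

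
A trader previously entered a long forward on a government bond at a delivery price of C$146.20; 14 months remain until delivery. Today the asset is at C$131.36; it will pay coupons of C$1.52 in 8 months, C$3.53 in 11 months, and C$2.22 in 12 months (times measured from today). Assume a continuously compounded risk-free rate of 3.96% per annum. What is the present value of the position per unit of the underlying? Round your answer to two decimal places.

-C$15.26

PV(remaining coupons) I = 1.52·e^(−0.0396·8/12) + 3.53·e^(−0.0396·11/12) + 2.22·e^(−0.0396·12/12) = 7.0184
Current forward F = (S − I)·e^(rT) = (131.36 − 7.0184)·e^(0.0396·14/12) = 124.3416 × 1.047284 = 130.2210
Value (long) = (F − K)·e^(−rT) = (130.2210 − 146.20) × 0.954851 = -15.2576
Value = -C$15.26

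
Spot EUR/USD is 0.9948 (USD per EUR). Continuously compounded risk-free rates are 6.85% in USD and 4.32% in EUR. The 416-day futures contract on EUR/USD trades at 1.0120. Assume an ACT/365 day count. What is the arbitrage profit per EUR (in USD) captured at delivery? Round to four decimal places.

Fair futures: F* = S·e^(carry·T), with carry = (r_USD − r_EUR) = 0.0685 − 0.0432 = 0.0253
F* = 0.9948 · e^(0.0253 × 416/365) = 0.9948 · e^0.028835 = 0.9948 × 1.029255 = 1.0239
Market 1.0120 < fair 1.0239: forward underpriced → reverse cash-and-carry (short spot, go long the forward).
At maturity, profit = |F_mkt − F*| = |1.0120 − 1.0239| = 0.0119 per EUR (in USD)

0.0119 per EUR (in USD)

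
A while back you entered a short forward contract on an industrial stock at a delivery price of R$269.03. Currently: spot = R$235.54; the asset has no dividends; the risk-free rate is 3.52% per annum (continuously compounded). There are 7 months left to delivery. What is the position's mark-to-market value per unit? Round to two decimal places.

Current fair forward for the remaining 7 months: F = S·e^(r·T), r = 0.0352
F = 235.54 · e^(0.0352 × 7/12) = 235.54 × 1.020746 = 240.4265
Value of long forward = (F − K)·e^(−rT) = (240.4265 − 269.03) · e^(−0.0352·7/12)
= -28.6035 × 0.979676 = -28.02
Short position value = −(long value) = R$28.02

R$28.02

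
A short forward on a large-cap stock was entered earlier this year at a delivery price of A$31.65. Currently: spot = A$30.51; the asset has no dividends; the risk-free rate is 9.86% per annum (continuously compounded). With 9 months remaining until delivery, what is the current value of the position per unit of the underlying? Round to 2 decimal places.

Current fair forward for the remaining 9 months: F = S·e^(r·T), r = 0.0986
F = 30.51 · e^(0.0986 × 9/12) = 30.51 × 1.076753 = 32.8517
Value of long forward = (F − K)·e^(−rT) = (32.8517 − 31.65) · e^(−0.0986·9/12)
= 1.2017 × 0.928718 = 1.12
Short position value = −(long value) = -A$1.12

-A$1.12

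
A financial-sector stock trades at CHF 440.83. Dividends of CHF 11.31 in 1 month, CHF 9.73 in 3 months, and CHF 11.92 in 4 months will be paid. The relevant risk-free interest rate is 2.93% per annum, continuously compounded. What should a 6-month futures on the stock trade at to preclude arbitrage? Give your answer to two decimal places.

CHF 414.11

PV(dividends) I = 11.31·e^(−0.0293·1/12) + 9.73·e^(−0.0293·3/12) + 11.92·e^(−0.0293·4/12)
I = 11.2824 + 9.6590 + 11.8041 = 32.7455
F = (S − I)·e^(rT) = (440.83 − 32.7455) · e^(0.0293·6/12)
= 408.0845 · e^0.014650 = 408.0845 × 1.014758 = CHF 414.11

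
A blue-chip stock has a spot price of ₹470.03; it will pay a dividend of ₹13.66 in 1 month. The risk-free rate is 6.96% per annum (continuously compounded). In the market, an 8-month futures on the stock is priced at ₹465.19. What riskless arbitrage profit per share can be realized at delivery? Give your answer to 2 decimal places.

PV(dividends) I = 13.66·e^(−0.0696·1/12) = 13.5810
Fair futures F* = (S − I)·e^(rT) = (470.03 − 13.5810)·e^0.046400 = 456.4490 × 1.047493 = 478.1271
Market ₹465.19 < fair 478.1271: forward underpriced → reverse cash-and-carry (short the stock, invest proceeds at r, pay the dividends, go long the forward).
Profit at T = |F_mkt − F*| = |465.19 − 478.1271| = ₹12.94 per share

₹12.94 per share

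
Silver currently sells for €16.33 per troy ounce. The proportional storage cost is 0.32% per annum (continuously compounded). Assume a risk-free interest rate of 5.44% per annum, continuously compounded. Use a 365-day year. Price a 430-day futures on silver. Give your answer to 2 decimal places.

€17.48 per troy ounce

Net carry = r + u − y = 0.0544 + 0.0032 − 0.0000 = 0.0576
F = S·e^((r+u−y)T) = 16.33 · e^(0.0576 × 430/365) = 16.33 · e^0.067858
= 16.33 × 1.070213 = €17.48 per troy ounce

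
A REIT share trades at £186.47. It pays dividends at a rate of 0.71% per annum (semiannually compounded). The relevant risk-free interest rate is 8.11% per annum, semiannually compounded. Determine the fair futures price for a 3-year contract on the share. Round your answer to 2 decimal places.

£231.71

F = S · (1+r/2)^(2T) / (1+q/2)^(2T)
= 186.47 × 1.269339 / 1.021490 = 186.47 × 1.242635
F = £231.71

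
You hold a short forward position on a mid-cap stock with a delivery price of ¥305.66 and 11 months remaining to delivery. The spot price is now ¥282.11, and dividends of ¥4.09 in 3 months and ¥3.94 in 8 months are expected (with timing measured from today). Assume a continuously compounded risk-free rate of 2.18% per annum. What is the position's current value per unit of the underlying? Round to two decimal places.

¥25.45

PV(remaining dividends) I = 4.09·e^(−0.0218·3/12) + 3.94·e^(−0.0218·8/12) = 7.9509
Current forward F = (S − I)·e^(rT) = (282.11 − 7.9509)·e^(0.0218·11/12) = 274.1591 × 1.020184 = 279.6927
Value (long) = (F − K)·e^(−rT) = (279.6927 − 305.66) × 0.980215 = -25.4535
Short position value = −(long value) = ¥25.45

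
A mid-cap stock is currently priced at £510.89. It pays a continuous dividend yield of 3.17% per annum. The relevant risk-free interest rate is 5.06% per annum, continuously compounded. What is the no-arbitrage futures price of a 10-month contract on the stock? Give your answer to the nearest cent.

£519.00

F = S·e^((r − q)T) = 510.89 · e^((0.0506 − 0.0317) × 10/12)
= 510.89 · e^0.015750 = 510.89 × 1.015875
F = £519.00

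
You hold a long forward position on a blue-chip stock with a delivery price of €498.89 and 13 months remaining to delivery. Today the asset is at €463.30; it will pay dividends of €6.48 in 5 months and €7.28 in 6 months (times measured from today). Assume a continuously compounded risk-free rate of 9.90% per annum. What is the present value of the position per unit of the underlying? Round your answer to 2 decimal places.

€2.00

PV(remaining dividends) I = 6.48·e^(−0.0990·5/12) + 7.28·e^(−0.0990·6/12) = 13.1466
Current forward F = (S − I)·e^(rT) = (463.30 − 13.1466)·e^(0.0990·13/12) = 450.1534 × 1.113213 = 501.1166
Value (long) = (F − K)·e^(−rT) = (501.1166 − 498.89) × 0.898301 = 2.0002
Value = €2.00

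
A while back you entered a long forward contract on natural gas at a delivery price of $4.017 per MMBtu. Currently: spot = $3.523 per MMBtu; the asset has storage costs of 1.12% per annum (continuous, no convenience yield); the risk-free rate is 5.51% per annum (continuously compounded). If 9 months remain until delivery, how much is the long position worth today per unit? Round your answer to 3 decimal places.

Current fair forward for the remaining 9 months: F = S·e^((r + u)·T), (r + u) = 0.0551 + 0.0112 = 0.0663
F = 3.523 · e^(0.0663 × 9/12) = 3.523 × 1.050982 = 3.7026
Value of long forward = (F − K)·e^(−rT) = (3.7026 − 4.017) · e^(−0.0551·9/12)
= -0.3144 × 0.959517 = -0.302

-$0.302 per MMBtu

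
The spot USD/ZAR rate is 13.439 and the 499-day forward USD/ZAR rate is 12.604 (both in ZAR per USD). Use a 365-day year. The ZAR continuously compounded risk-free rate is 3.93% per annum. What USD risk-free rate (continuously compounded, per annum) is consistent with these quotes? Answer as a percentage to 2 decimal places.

F = S·e^((r_ZAR − r_USD)T) ⇒ r_USD = r_ZAR − ln(F/S)/T
ln(12.604/13.439) = -0.064147; /(499/365) = -0.046921
r_USD = 0.0393 + 0.046921 = 0.086221
r_USD = 8.62%

8.62%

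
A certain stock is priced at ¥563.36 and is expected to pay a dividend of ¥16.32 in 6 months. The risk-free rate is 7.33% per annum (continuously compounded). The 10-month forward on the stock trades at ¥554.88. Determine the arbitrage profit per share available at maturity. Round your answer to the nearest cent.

¥27.24 per share

PV(dividends) I = 16.32·e^(−0.0733·6/12) = 15.7327
Fair forward F* = (S − I)·e^(rT) = (563.36 − 15.7327)·e^0.061083 = 547.6273 × 1.062987 = 582.1207
Market ¥554.88 < fair 582.1207: forward underpriced → reverse cash-and-carry (short the stock, invest proceeds at r, pay the dividends, go long the forward).
Profit at T = |F_mkt − F*| = |554.88 − 582.1207| = ¥27.24 per share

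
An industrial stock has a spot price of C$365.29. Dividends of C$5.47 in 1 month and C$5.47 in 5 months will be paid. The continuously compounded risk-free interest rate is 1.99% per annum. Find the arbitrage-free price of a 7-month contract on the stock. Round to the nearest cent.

C$358.54

PV(dividends) I = 5.47·e^(−0.0199·1/12) + 5.47·e^(−0.0199·5/12)
I = 5.4609 + 5.4248 = 10.8857
F = (S − I)·e^(rT) = (365.29 − 10.8857) · e^(0.0199·7/12)
= 354.4043 · e^0.011608 = 354.4043 × 1.011676 = C$358.54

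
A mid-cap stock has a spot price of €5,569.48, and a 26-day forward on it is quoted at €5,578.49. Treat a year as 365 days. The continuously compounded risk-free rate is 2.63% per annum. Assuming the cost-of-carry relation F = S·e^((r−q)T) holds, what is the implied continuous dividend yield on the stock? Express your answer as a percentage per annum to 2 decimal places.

From F = S·e^((r−q)T): (r − q) = ln(F/S)/T
ln(5578.49/5569.48) = ln(1.001618) = 0.001617
(r − q) = 0.001617 / (26/365) = 0.022700
q = r − ln(F/S)/T = 0.0263 − 0.022700 = 0.003600
q = 0.36%

0.36%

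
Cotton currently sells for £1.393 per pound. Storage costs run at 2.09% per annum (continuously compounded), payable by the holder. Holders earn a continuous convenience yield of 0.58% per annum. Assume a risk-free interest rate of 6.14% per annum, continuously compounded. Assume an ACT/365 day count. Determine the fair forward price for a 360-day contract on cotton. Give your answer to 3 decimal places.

Net carry = r + u − y = 0.0614 + 0.0209 − 0.0058 = 0.0765
F = S·e^((r+u−y)T) = 1.393 · e^(0.0765 × 360/365) = 1.393 · e^0.075452
= 1.393 × 1.078371 = £1.502 per pound

£1.502 per pound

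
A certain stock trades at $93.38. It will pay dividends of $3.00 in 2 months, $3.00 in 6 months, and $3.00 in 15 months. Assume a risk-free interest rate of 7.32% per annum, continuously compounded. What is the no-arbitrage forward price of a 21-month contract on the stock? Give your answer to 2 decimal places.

$96.37

PV(dividends) I = 3.00·e^(−0.0732·2/12) + 3.00·e^(−0.0732·6/12) + 3.00·e^(−0.0732·15/12)
I = 2.9636 + 2.8922 + 2.7377 = 8.5935
F = (S − I)·e^(rT) = (93.38 − 8.5935) · e^(0.0732·21/12)
= 84.7865 · e^0.128100 = 84.7865 × 1.136667 = $96.37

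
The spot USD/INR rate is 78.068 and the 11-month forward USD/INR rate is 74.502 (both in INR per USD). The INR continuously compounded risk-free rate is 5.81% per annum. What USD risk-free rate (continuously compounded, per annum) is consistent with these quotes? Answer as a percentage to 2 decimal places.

10.91%

F = S·e^((r_INR − r_USD)T) ⇒ r_USD = r_INR − ln(F/S)/T
ln(74.502/78.068) = -0.046754; /(11/12) = -0.051004
r_USD = 0.0581 + 0.051004 = 0.109104
r_USD = 10.91%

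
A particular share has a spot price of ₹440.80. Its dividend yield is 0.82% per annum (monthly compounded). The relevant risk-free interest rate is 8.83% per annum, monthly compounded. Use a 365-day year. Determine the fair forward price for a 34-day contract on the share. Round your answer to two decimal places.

₹444.09

F = S · (1+r/12)^(12T) / (1+q/12)^(12T)
= 440.80 × 1.008229 / 1.000764 = 440.80 × 1.007459
F = ₹444.09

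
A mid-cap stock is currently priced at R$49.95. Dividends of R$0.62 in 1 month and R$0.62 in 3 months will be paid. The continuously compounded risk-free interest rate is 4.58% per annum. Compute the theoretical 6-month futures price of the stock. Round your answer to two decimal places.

PV(dividends) I = 0.62·e^(−0.0458·1/12) + 0.62·e^(−0.0458·3/12)
I = 0.6176 + 0.6129 = 1.2305
F = (S − I)·e^(rT) = (49.95 − 1.2305) · e^(0.0458·6/12)
= 48.7195 · e^0.022900 = 48.7195 × 1.023164 = R$49.85

R$49.85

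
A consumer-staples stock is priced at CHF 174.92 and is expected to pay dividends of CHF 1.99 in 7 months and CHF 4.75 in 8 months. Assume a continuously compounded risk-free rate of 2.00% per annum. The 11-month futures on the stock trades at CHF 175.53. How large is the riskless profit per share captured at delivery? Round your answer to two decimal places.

PV(dividends) I = 1.99·e^(−0.0200·7/12) + 4.75·e^(−0.0200·8/12) = 6.6540
Fair futures F* = (S − I)·e^(rT) = (174.92 − 6.6540)·e^0.018333 = 168.2660 × 1.018502 = 171.3793
Market CHF 175.53 > fair 171.3793: forward overpriced → cash-and-carry (borrow at r, buy the stock and collect the dividends, short the forward).
Profit at T = |F_mkt − F*| = |175.53 − 171.3793| = CHF 4.15 per share

CHF 4.15 per share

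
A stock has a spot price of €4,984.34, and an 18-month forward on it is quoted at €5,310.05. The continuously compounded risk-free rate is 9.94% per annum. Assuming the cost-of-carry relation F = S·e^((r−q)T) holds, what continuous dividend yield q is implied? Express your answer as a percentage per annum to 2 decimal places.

From F = S·e^((r−q)T): (r − q) = ln(F/S)/T
ln(5310.05/4984.34) = ln(1.065347) = 0.063301
(r − q) = 0.063301 / (18/12) = 0.042201
q = r − ln(F/S)/T = 0.0994 − 0.042201 = 0.057199
q = 5.72%

5.72%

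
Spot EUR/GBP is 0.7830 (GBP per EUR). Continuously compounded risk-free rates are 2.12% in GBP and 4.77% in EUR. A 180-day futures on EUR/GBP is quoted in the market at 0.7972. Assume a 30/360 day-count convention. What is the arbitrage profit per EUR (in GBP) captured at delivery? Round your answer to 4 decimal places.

Fair futures: F* = S·e^(carry·T), with carry = (r_GBP − r_EUR) = 0.0212 − 0.0477 = -0.0265
F* = 0.7830 · e^(-0.0265 × 180/360) = 0.7830 · e^-0.013250 = 0.7830 × 0.986837 = 0.7727
Market 0.7972 > fair 0.7727: forward overpriced → cash-and-carry (buy spot, short the forward).
At maturity, profit = |F_mkt − F*| = |0.7972 − 0.7727| = 0.0245 per EUR (in GBP)

0.0245 per EUR (in GBP)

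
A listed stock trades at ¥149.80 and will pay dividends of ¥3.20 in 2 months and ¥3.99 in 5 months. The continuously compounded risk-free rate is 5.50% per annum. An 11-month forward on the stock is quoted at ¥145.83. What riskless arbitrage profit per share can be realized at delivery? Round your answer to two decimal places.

PV(dividends) I = 3.20·e^(−0.0550·2/12) + 3.99·e^(−0.0550·5/12) = 7.0704
Fair forward F* = (S − I)·e^(rT) = (149.80 − 7.0704)·e^0.050417 = 142.7296 × 1.051710 = 150.1101
Market ¥145.83 < fair 150.1101: forward underpriced → reverse cash-and-carry (short the stock, invest proceeds at r, pay the dividends, go long the forward).
Profit at T = |F_mkt − F*| = |145.83 − 150.1101| = ¥4.28 per share

¥4.28 per share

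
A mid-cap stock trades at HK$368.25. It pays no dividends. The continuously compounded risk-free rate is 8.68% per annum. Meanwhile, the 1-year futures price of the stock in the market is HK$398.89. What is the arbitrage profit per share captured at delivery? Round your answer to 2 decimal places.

Fair futures: F* = S·e^(carry·T), with carry = r = 0.0868
F* = 368.25 · e^(0.0868 × 1) = 368.25 · e^0.086800 = 368.25 × 1.090679 = HK$401.6425
Market HK$398.89 < fair HK$401.6425: forward underpriced → reverse cash-and-carry (short spot, go long the forward).
At maturity, profit = |F_mkt − F*| = |398.89 − 401.6425| = HK$2.75 per share

HK$2.75 per share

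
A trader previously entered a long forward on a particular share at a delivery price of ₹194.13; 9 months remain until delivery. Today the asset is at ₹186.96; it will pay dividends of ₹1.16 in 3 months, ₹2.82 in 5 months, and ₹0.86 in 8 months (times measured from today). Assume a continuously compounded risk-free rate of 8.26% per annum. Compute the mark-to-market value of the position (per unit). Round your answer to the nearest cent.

-₹0.18

PV(remaining dividends) I = 1.16·e^(−0.0826·3/12) + 2.82·e^(−0.0826·5/12) + 0.86·e^(−0.0826·8/12) = 4.6748
Current forward F = (S − I)·e^(rT) = (186.96 − 4.6748)·e^(0.0826·9/12) = 182.2852 × 1.063909 = 193.9349
Value (long) = (F − K)·e^(−rT) = (193.9349 − 194.13) × 0.939930 = -0.1834
Value = -₹0.18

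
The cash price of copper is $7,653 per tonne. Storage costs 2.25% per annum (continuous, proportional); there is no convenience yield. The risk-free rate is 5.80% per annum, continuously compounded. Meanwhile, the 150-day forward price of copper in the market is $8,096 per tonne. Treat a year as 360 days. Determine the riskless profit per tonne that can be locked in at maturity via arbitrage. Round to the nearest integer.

Fair forward: F* = S·e^(carry·T), with carry = (r + u) = 0.0580 + 0.0225 = 0.0805
F* = 7653 · e^(0.0805 × 150/360) = 7653 · e^0.033542 = 7653 × 1.034111 = $7914.0515
Market $8096 > fair $7914.0515: forward overpriced → cash-and-carry (buy spot, short the forward).
At maturity, profit = |F_mkt − F*| = |8096 − 7914.0515| = $182 per tonne

$182 per tonne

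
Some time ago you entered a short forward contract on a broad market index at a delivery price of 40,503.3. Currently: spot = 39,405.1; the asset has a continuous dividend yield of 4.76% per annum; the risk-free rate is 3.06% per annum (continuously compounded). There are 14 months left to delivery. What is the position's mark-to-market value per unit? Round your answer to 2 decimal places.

Current fair forward for the remaining 14 months: F = S·e^((r − q)·T), (r − q) = 0.0306 − 0.0476 = -0.0170
F = 39405.1 · e^(-0.0170 × 14/12) = 39405.1 × 0.98036205 = 38631.2646
Value of long forward = (F − K)·e^(−rT) = (38631.2646 − 40503.3) · e^(−0.0306·14/12)
= -1872.0354 × 0.96492973 = -1806.38
Short position value = −(long value) = 1806.38

1806.38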